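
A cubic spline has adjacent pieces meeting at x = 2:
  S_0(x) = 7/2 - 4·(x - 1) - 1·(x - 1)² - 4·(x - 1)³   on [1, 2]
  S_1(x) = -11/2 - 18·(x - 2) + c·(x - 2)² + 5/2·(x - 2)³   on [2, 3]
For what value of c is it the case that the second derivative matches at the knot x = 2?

-13

S_0''(x) = -2 - 24·(x - 1), so S_0''(2) = -26. On the right, S_1''(2) = 2c, so c = -13.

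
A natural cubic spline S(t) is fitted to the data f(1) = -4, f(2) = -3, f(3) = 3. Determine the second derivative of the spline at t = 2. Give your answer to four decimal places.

7.5000

With M_i denoting the second derivative at x_i, h_i = 1, 1, and Δ_i = (y_(i+1) − y_i)/h_i = 1, 6:
  1·M_0 + 4·M_1 + 1·M_2 = 6(Δ_1 - Δ_0) = 30
Natural end conditions: M_0 = M_2 = 0.
Hence M_0 = 0, M_1 = 15/2, M_2 = 0.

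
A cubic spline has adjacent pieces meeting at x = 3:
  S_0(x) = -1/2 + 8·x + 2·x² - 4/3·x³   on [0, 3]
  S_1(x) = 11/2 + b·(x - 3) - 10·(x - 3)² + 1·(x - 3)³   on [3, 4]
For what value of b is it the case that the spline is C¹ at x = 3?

-16

S_0'(x) = 8 + 4·x - 4·x², so S_0'(3) = -16. On the right, S_1'(3) = b, so b = -16.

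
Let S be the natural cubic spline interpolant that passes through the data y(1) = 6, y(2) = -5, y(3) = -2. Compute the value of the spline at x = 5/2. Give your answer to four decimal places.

Write m_i for S''(x_i). With h_i = 1, 1 and divided differences Δ_i = -11, 3, the continuity of S' gives the tridiagonal system
  1·m_0 + 4·m_1 + 1·m_2 = 6(Δ_1 - Δ_0) = 84
Natural end conditions: m_0 = m_2 = 0.
Solving the tridiagonal system: m_0 = 0, m_1 = 21, m_2 = 0.
On [2, 3], S(x) = -5 - 4·(x - 2) + 21/2·(x - 2)² - 7/2·(x - 2)³.
With (x - 2) = 1/2: S(5/2) = -77/16.

-4.8125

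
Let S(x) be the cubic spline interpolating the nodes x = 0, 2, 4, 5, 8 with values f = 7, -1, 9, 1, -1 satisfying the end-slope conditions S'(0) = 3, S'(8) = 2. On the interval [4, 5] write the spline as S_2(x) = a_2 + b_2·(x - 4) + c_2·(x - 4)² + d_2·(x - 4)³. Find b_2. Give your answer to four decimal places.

With M_i denoting the second derivative at x_i, h_i = 2, 2, 1, 3, and Δ_i = (y_(i+1) − y_i)/h_i = -4, 5, -8, -2/3:
  2·M_0 + 8·M_1 + 2·M_2 = 6(Δ_1 - Δ_0) = 54
  2·M_1 + 6·M_2 + 1·M_3 = 6(Δ_2 - Δ_1) = -78
  1·M_2 + 8·M_3 + 3·M_4 = 6(Δ_3 - Δ_2) = 44
Clamped end conditions give two more equations: 2h_0·M_0 + h_0·M_1 = 6(Δ_0 - S'(0)) = -42 and h_3·M_3 + 2h_3·M_4 = 6(S'(8) - Δ_3) = 16.
Forward elimination and back-substitution give M_0 = -187/10, M_1 = 82/5, M_2 = -199/10, M_3 = 43/5, M_4 = -49/30.
On [4, 5], with S_2(x) = a_2 + b_2·(x - 4) + c_2·(x - 4)² + d_2·(x - 4)³: c_2 = M_2/2 = -199/20, d_2 = (M_3 - M_2)/(6h_2) = 19/4, b_2 = Δ_2 - h_2(2M_2 + M_3)/6 = -14/5.

-2.8000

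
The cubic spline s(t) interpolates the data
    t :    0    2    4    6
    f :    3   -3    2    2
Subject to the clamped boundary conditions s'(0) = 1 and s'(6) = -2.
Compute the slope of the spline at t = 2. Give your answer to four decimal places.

-1.3000

Let σ_i = s''(x_i). Step sizes h_i = 2, 2, 2; slopes of the chords Δ_i = (y_(i+1) - y_i)/h_i = -3, 5/2, 0.
  2·σ_0 + 8·σ_1 + 2·σ_2 = 6(Δ_1 - Δ_0) = 33
  2·σ_1 + 8·σ_2 + 2·σ_3 = 6(Δ_2 - Δ_1) = -15
Clamped end conditions give two more equations: 2h_0·σ_0 + h_0·σ_1 = 6(Δ_0 - s'(0)) = -24 and h_2·σ_2 + 2h_2·σ_3 = 6(s'(6) - Δ_2) = -12.
Hence σ_0 = -97/10, σ_1 = 37/5, σ_2 = -17/5, σ_3 = -13/10.
On [2, 4], s'(t) = b_1 + 2c_1·(t - 2) + 3d_1·(t - 2)² with b_1 = Δ_1 - h_1(2σ_1 + σ_2)/6 = -13/10, c_1 = σ_1/2 = 37/10, d_1 = (σ_2 - σ_1)/(6h_1) = -9/10. So s'(2) = -13/10.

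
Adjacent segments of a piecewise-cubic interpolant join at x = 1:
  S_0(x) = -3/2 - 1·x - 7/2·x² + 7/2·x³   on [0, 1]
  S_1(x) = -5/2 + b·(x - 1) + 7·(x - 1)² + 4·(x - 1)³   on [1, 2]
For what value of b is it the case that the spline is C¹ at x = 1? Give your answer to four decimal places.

S_0'(x) = -1 - 7·x + 21/2·x², so S_0'(1) = 5/2. On the right, S_1'(1) = b, so b = 5/2.

2.5000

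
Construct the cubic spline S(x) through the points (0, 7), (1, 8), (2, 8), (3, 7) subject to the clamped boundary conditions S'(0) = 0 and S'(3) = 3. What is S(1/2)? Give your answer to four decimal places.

Put M_i = S'' at the i-th knot. Here h = (1, 1, 1) and Δ = (1, 0, -1), so the interior equations h_(i-1)·M_(i-1) + 2(h_(i-1)+h_i)·M_i + h_i·M_(i+1) = 6(Δ_i − Δ_(i-1)) read
  1·M_0 + 4·M_1 + 1·M_2 = 6(Δ_1 - Δ_0) = -6
  1·M_1 + 4·M_2 + 1·M_3 = 6(Δ_2 - Δ_1) = -6
Clamped end conditions give two more equations: 2h_0·M_0 + h_0·M_1 = 6(Δ_0 - S'(0)) = 6 and h_2·M_2 + 2h_2·M_3 = 6(S'(3) - Δ_2) = 24.
Forward elimination and back-substitution give M_0 = 18/5, M_1 = -6/5, M_2 = -24/5, M_3 = 72/5.
On [0, 1], S(x) = 7 + 0·x + 9/5·x² - 4/5·x³.
With x = 1/2: S(1/2) = 147/20.

7.3500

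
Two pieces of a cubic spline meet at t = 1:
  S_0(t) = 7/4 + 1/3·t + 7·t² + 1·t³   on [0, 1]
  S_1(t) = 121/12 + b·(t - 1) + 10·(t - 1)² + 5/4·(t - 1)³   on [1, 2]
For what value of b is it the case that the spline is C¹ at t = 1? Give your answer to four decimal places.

17.3333

S_0'(t) = 1/3 + 14·t + 3·t², so S_0'(1) = 52/3. On the right, S_1'(1) = b, so b = 52/3.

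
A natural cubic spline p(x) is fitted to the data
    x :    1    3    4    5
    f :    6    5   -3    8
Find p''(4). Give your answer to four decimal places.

31.6957

With σ_i denoting the second derivative at x_i, h_i = 2, 1, 1, and Δ_i = (y_(i+1) − y_i)/h_i = -1/2, -8, 11:
  2·σ_0 + 6·σ_1 + 1·σ_2 = 6(Δ_1 - Δ_0) = -45
  1·σ_1 + 4·σ_2 + 1·σ_3 = 6(Δ_2 - Δ_1) = 114
Natural end conditions: σ_0 = σ_3 = 0.
Hence σ_0 = 0, σ_1 = -294/23, σ_2 = 729/23, σ_3 = 0.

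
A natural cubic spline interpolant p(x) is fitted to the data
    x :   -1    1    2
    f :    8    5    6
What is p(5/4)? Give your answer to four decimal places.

With M_i denoting the second derivative at x_i, h_i = 2, 1, and Δ_i = (y_(i+1) − y_i)/h_i = -3/2, 1:
  2·M_0 + 6·M_1 + 1·M_2 = 6(Δ_1 - Δ_0) = 15
Natural end conditions: M_0 = M_2 = 0.
Forward elimination and back-substitution give M_0 = 0, M_1 = 5/2, M_2 = 0.
On [1, 2], p(x) = 5 + 1/6·(x - 1) + 5/4·(x - 1)² - 5/12·(x - 1)³.
With (x - 1) = 1/4: p(5/4) = 1309/256.

5.1133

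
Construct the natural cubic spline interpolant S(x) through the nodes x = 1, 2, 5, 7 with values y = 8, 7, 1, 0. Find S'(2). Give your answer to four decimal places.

-1.4085

Put σ_i = S'' at the i-th knot. Here h = (1, 3, 2) and Δ = (-1, -2, -1/2), so the interior equations h_(i-1)·σ_(i-1) + 2(h_(i-1)+h_i)·σ_i + h_i·σ_(i+1) = 6(Δ_i − Δ_(i-1)) read
  1·σ_0 + 8·σ_1 + 3·σ_2 = 6(Δ_1 - Δ_0) = -6
  3·σ_1 + 10·σ_2 + 2·σ_3 = 6(Δ_2 - Δ_1) = 9
Natural end conditions: σ_0 = σ_3 = 0.
Hence σ_0 = 0, σ_1 = -87/71, σ_2 = 90/71, σ_3 = 0.
On [2, 5], S'(x) = b_1 + 2c_1·(x - 2) + 3d_1·(x - 2)² with b_1 = Δ_1 - h_1(2σ_1 + σ_2)/6 = -100/71, c_1 = σ_1/2 = -87/142, d_1 = (σ_2 - σ_1)/(6h_1) = 59/426. So S'(2) = -100/71.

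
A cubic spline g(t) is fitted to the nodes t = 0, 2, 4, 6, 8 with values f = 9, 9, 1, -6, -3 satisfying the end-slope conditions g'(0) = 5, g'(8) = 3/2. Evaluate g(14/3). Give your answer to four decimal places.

Let M_i = g''(x_i). Step sizes h_i = 2, 2, 2, 2; slopes of the chords Δ_i = (y_(i+1) - y_i)/h_i = 0, -4, -7/2, 3/2.
  2·M_0 + 8·M_1 + 2·M_2 = 6(Δ_1 - Δ_0) = -24
  2·M_1 + 8·M_2 + 2·M_3 = 6(Δ_2 - Δ_1) = 3
  2·M_2 + 8·M_3 + 2·M_4 = 6(Δ_3 - Δ_2) = 30
Clamped end conditions give two more equations: 2h_0·M_0 + h_0·M_1 = 6(Δ_0 - g'(0)) = -30 and h_3·M_3 + 2h_3·M_4 = 6(g'(8) - Δ_3) = 0.
Solving: M_0 = -775/112, M_1 = -65/56, M_2 = -7/16, M_3 = 247/56, M_4 = -247/112.
On [4, 6], g(t) = 1 - 131/28·(t - 4) - 7/32·(t - 4)² + 181/448·(t - 4)³.
With (t - 4) = 2/3: g(14/3) = -1585/756.

-2.0966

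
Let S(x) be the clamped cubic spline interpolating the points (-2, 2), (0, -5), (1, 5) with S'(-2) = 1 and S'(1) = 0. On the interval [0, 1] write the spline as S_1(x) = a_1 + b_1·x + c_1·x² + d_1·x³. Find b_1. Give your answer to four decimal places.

8.0833

With m_i denoting the second derivative at x_i, h_i = 2, 1, and Δ_i = (y_(i+1) − y_i)/h_i = -7/2, 10:
  2·m_0 + 6·m_1 + 1·m_2 = 6(Δ_1 - Δ_0) = 81
Clamped end conditions give two more equations: 2h_0·m_0 + h_0·m_1 = 6(Δ_0 - S'(-2)) = -27 and h_1·m_1 + 2h_1·m_2 = 6(S'(1) - Δ_1) = -60.
Forward elimination and back-substitution give m_0 = -247/12, m_1 = 83/3, m_2 = -263/6.
On [0, 1], with S_1(x) = a_1 + b_1·x + c_1·x² + d_1·x³: c_1 = m_1/2 = 83/6, d_1 = (m_2 - m_1)/(6h_1) = -143/12, b_1 = Δ_1 - h_1(2m_1 + m_2)/6 = 97/12.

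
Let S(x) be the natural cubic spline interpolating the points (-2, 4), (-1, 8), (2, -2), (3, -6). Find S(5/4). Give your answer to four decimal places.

Let m_i = S''(x_i). Step sizes h_i = 1, 3, 1; slopes of the chords Δ_i = (y_(i+1) - y_i)/h_i = 4, -10/3, -4.
  1·m_0 + 8·m_1 + 3·m_2 = 6(Δ_1 - Δ_0) = -44
  3·m_1 + 8·m_2 + 1·m_3 = 6(Δ_2 - Δ_1) = -4
Natural end conditions: m_0 = m_3 = 0.
Forward elimination and back-substitution give m_0 = 0, m_1 = -68/11, m_2 = 20/11, m_3 = 0.
On [-1, 2], S(x) = 8 + 64/33·(x + 1) - 34/11·(x + 1)² + 4/9·(x + 1)³.
With (x + 1) = 9/4: S(5/4) = 313/176.

1.7784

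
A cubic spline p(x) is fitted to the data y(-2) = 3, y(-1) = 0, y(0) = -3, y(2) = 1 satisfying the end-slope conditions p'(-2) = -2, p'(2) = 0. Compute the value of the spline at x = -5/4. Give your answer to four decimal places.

With σ_i denoting the second derivative at x_i, h_i = 1, 1, 2, and Δ_i = (y_(i+1) − y_i)/h_i = -3, -3, 2:
  1·σ_0 + 4·σ_1 + 1·σ_2 = 6(Δ_1 - Δ_0) = 0
  1·σ_1 + 6·σ_2 + 2·σ_3 = 6(Δ_2 - Δ_1) = 30
Clamped end conditions give two more equations: 2h_0·σ_0 + h_0·σ_1 = 6(Δ_0 - p'(-2)) = -6 and h_2·σ_2 + 2h_2·σ_3 = 6(p'(2) - Δ_2) = -12.
Forward elimination and back-substitution give σ_0 = -26/11, σ_1 = -14/11, σ_2 = 82/11, σ_3 = -74/11.
On [-2, -1], p(x) = 3 - 2·(x + 2) - 13/11·(x + 2)² + 2/11·(x + 2)³.
With (x + 2) = 3/4: p(-5/4) = 321/352.

0.9119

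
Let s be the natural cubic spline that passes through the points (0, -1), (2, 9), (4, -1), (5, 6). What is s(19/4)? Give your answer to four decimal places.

3.6321

Write M_i for s''(x_i). With h_i = 2, 2, 1 and divided differences Δ_i = 5, -5, 7, the continuity of s' gives the tridiagonal system
  2·M_0 + 8·M_1 + 2·M_2 = 6(Δ_1 - Δ_0) = -60
  2·M_1 + 6·M_2 + 1·M_3 = 6(Δ_2 - Δ_1) = 72
Natural end conditions: M_0 = M_3 = 0.
Forward elimination and back-substitution give M_0 = 0, M_1 = -126/11, M_2 = 174/11, M_3 = 0.
On [4, 5], s(x) = -1 + 19/11·(x - 4) + 87/11·(x - 4)² - 29/11·(x - 4)³.
With (x - 4) = 3/4: s(19/4) = 2557/704.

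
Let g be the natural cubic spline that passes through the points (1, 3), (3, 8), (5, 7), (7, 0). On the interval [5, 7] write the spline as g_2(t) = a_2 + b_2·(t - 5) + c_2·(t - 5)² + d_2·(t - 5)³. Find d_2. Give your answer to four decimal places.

0.1500

With σ_i denoting the second derivative at x_i, h_i = 2, 2, 2, and Δ_i = (y_(i+1) − y_i)/h_i = 5/2, -1/2, -7/2:
  2·σ_0 + 8·σ_1 + 2·σ_2 = 6(Δ_1 - Δ_0) = -18
  2·σ_1 + 8·σ_2 + 2·σ_3 = 6(Δ_2 - Δ_1) = -18
Natural end conditions: σ_0 = σ_3 = 0.
Hence σ_0 = 0, σ_1 = -9/5, σ_2 = -9/5, σ_3 = 0.
On [5, 7], with g_2(t) = a_2 + b_2·(t - 5) + c_2·(t - 5)² + d_2·(t - 5)³: c_2 = σ_2/2 = -9/10, d_2 = (σ_3 - σ_2)/(6h_2) = 3/20, b_2 = Δ_2 - h_2(2σ_2 + σ_3)/6 = -23/10.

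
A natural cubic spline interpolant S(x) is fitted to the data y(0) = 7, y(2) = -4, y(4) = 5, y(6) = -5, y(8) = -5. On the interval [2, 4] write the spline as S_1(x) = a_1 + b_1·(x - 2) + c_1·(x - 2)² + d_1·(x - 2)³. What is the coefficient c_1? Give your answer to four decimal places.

Let M_i = S''(x_i). Step sizes h_i = 2, 2, 2, 2; slopes of the chords Δ_i = (y_(i+1) - y_i)/h_i = -11/2, 9/2, -5, 0.
  2·M_0 + 8·M_1 + 2·M_2 = 6(Δ_1 - Δ_0) = 60
  2·M_1 + 8·M_2 + 2·M_3 = 6(Δ_2 - Δ_1) = -57
  2·M_2 + 8·M_3 + 2·M_4 = 6(Δ_3 - Δ_2) = 30
Natural end conditions: M_0 = M_4 = 0.
Solving: M_0 = 0, M_1 = 579/56, M_2 = -159/14, M_3 = 369/56, M_4 = 0.
On [2, 4], with S_1(x) = a_1 + b_1·(x - 2) + c_1·(x - 2)² + d_1·(x - 2)³: c_1 = M_1/2 = 579/112, d_1 = (M_2 - M_1)/(6h_1) = -405/224, b_1 = Δ_1 - h_1(2M_1 + M_2)/6 = 39/28.

5.1696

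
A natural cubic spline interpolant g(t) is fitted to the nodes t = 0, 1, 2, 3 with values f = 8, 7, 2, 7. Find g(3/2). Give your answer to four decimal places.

Put m_i = g'' at the i-th knot. Here h = (1, 1, 1) and Δ = (-1, -5, 5), so the interior equations h_(i-1)·m_(i-1) + 2(h_(i-1)+h_i)·m_i + h_i·m_(i+1) = 6(Δ_i − Δ_(i-1)) read
  1·m_0 + 4·m_1 + 1·m_2 = 6(Δ_1 - Δ_0) = -24
  1·m_1 + 4·m_2 + 1·m_3 = 6(Δ_2 - Δ_1) = 60
Natural end conditions: m_0 = m_3 = 0.
Solving: m_0 = 0, m_1 = -52/5, m_2 = 88/5, m_3 = 0.
On [1, 2], g(t) = 7 - 67/15·(t - 1) - 26/5·(t - 1)² + 14/3·(t - 1)³.
With (t - 1) = 1/2: g(3/2) = 81/20.

4.0500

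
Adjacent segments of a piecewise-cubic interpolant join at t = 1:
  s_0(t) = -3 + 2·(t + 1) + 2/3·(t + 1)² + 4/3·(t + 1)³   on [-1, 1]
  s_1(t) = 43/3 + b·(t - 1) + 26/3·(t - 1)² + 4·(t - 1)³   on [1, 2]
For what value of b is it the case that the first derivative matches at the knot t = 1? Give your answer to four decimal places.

20.6667

s_0'(t) = 2 + 4/3·(t + 1) + 4·(t + 1)², so s_0'(1) = 62/3. On the right, s_1'(1) = b, so b = 62/3.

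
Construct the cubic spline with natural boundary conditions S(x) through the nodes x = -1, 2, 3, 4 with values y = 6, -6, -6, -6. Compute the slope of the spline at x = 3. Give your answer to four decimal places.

0.2581

With m_i denoting the second derivative at x_i, h_i = 3, 1, 1, and Δ_i = (y_(i+1) − y_i)/h_i = -4, 0, 0:
  3·m_0 + 8·m_1 + 1·m_2 = 6(Δ_1 - Δ_0) = 24
  1·m_1 + 4·m_2 + 1·m_3 = 6(Δ_2 - Δ_1) = 0
Natural end conditions: m_0 = m_3 = 0.
Forward elimination and back-substitution give m_0 = 0, m_1 = 96/31, m_2 = -24/31, m_3 = 0.
On [3, 4], S'(x) = b_2 + 2c_2·(x - 3) + 3d_2·(x - 3)² with b_2 = Δ_2 - h_2(2m_2 + m_3)/6 = 8/31, c_2 = m_2/2 = -12/31, d_2 = (m_3 - m_2)/(6h_2) = 4/31. So S'(3) = 8/31.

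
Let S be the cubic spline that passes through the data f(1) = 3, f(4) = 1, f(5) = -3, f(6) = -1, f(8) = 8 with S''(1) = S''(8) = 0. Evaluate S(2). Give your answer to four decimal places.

Put M_i = S'' at the i-th knot. Here h = (3, 1, 1, 2) and Δ = (-2/3, -4, 2, 9/2), so the interior equations h_(i-1)·M_(i-1) + 2(h_(i-1)+h_i)·M_i + h_i·M_(i+1) = 6(Δ_i − Δ_(i-1)) read
  3·M_0 + 8·M_1 + 1·M_2 = 6(Δ_1 - Δ_0) = -20
  1·M_1 + 4·M_2 + 1·M_3 = 6(Δ_2 - Δ_1) = 36
  1·M_2 + 6·M_3 + 2·M_4 = 6(Δ_3 - Δ_2) = 15
Natural end conditions: M_0 = M_4 = 0.
Forward elimination and back-substitution give M_0 = 0, M_1 = -661/178, M_2 = 864/89, M_3 = 157/178, M_4 = 0.
On [1, 4], S(x) = 3 + 1271/1068·(x - 1) + 0·(x - 1)² - 661/3204·(x - 1)³.
With (x - 1) = 1: S(2) = 3191/801.

3.9838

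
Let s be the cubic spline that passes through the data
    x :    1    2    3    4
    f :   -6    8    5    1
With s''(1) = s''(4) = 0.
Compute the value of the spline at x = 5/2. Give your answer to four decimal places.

Write M_i for s''(x_i). With h_i = 1, 1, 1 and divided differences Δ_i = 14, -3, -4, the continuity of s' gives the tridiagonal system
  1·M_0 + 4·M_1 + 1·M_2 = 6(Δ_1 - Δ_0) = -102
  1·M_1 + 4·M_2 + 1·M_3 = 6(Δ_2 - Δ_1) = -6
Natural end conditions: M_0 = M_3 = 0.
Forward elimination and back-substitution give M_0 = 0, M_1 = -134/5, M_2 = 26/5, M_3 = 0.
On [2, 3], s(x) = 8 + 76/15·(x - 2) - 67/5·(x - 2)² + 16/3·(x - 2)³.
With (x - 2) = 1/2: s(5/2) = 157/20.

7.8500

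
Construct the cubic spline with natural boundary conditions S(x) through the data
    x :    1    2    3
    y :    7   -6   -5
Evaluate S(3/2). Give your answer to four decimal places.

Let M_i = S''(x_i). Step sizes h_i = 1, 1; slopes of the chords Δ_i = (y_(i+1) - y_i)/h_i = -13, 1.
  1·M_0 + 4·M_1 + 1·M_2 = 6(Δ_1 - Δ_0) = 84
Natural end conditions: M_0 = M_2 = 0.
Hence M_0 = 0, M_1 = 21, M_2 = 0.
On [1, 2], S(x) = 7 - 33/2·(x - 1) + 0·(x - 1)² + 7/2·(x - 1)³.
With (x - 1) = 1/2: S(3/2) = -13/16.

-0.8125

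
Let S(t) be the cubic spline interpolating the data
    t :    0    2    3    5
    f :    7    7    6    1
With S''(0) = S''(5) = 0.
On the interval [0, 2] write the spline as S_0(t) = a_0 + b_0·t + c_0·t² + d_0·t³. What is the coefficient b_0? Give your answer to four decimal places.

With m_i denoting the second derivative at x_i, h_i = 2, 1, 2, and Δ_i = (y_(i+1) − y_i)/h_i = 0, -1, -5/2:
  2·m_0 + 6·m_1 + 1·m_2 = 6(Δ_1 - Δ_0) = -6
  1·m_1 + 6·m_2 + 2·m_3 = 6(Δ_2 - Δ_1) = -9
Natural end conditions: m_0 = m_3 = 0.
Hence m_0 = 0, m_1 = -27/35, m_2 = -48/35, m_3 = 0.
On [0, 2], with S_0(t) = a_0 + b_0·t + c_0·t² + d_0·t³: c_0 = m_0/2 = 0, d_0 = (m_1 - m_0)/(6h_0) = -9/140, b_0 = Δ_0 - h_0(2m_0 + m_1)/6 = 9/35.

0.2571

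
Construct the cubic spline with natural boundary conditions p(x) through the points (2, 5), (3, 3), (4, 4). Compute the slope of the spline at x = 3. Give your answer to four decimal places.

Write σ_i for p''(x_i). With h_i = 1, 1 and divided differences Δ_i = -2, 1, the continuity of p' gives the tridiagonal system
  1·σ_0 + 4·σ_1 + 1·σ_2 = 6(Δ_1 - Δ_0) = 18
Natural end conditions: σ_0 = σ_2 = 0.
Solving: σ_0 = 0, σ_1 = 9/2, σ_2 = 0.
On [3, 4], p'(x) = b_1 + 2c_1·(x - 3) + 3d_1·(x - 3)² with b_1 = Δ_1 - h_1(2σ_1 + σ_2)/6 = -1/2, c_1 = σ_1/2 = 9/4, d_1 = (σ_2 - σ_1)/(6h_1) = -3/4. So p'(3) = -1/2.

-0.5000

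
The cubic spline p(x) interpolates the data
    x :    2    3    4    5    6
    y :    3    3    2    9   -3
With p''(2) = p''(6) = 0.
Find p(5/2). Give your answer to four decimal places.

3.4420

With m_i denoting the second derivative at x_i, h_i = 1, 1, 1, 1, and Δ_i = (y_(i+1) − y_i)/h_i = 0, -1, 7, -12:
  1·m_0 + 4·m_1 + 1·m_2 = 6(Δ_1 - Δ_0) = -6
  1·m_1 + 4·m_2 + 1·m_3 = 6(Δ_2 - Δ_1) = 48
  1·m_2 + 4·m_3 + 1·m_4 = 6(Δ_3 - Δ_2) = -114
Natural end conditions: m_0 = m_4 = 0.
Hence m_0 = 0, m_1 = -99/14, m_2 = 156/7, m_3 = -477/14, m_4 = 0.
On [2, 3], p(x) = 3 + 33/28·(x - 2) + 0·(x - 2)² - 33/28·(x - 2)³.
With (x - 2) = 1/2: p(5/2) = 771/224.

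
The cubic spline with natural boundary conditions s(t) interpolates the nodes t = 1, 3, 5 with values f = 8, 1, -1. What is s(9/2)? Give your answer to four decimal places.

-0.7930

Let M_i = s''(x_i). Step sizes h_i = 2, 2; slopes of the chords Δ_i = (y_(i+1) - y_i)/h_i = -7/2, -1.
  2·M_0 + 8·M_1 + 2·M_2 = 6(Δ_1 - Δ_0) = 15
Natural end conditions: M_0 = M_2 = 0.
Solving the tridiagonal system: M_0 = 0, M_1 = 15/8, M_2 = 0.
On [3, 5], s(t) = 1 - 9/4·(t - 3) + 15/16·(t - 3)² - 5/32·(t - 3)³.
With (t - 3) = 3/2: s(9/2) = -203/256.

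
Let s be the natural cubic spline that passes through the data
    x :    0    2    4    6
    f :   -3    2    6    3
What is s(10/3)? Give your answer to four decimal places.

5.2741

Put m_i = s'' at the i-th knot. Here h = (2, 2, 2) and Δ = (5/2, 2, -3/2), so the interior equations h_(i-1)·m_(i-1) + 2(h_(i-1)+h_i)·m_i + h_i·m_(i+1) = 6(Δ_i − Δ_(i-1)) read
  2·m_0 + 8·m_1 + 2·m_2 = 6(Δ_1 - Δ_0) = -3
  2·m_1 + 8·m_2 + 2·m_3 = 6(Δ_2 - Δ_1) = -21
Natural end conditions: m_0 = m_3 = 0.
Forward elimination and back-substitution give m_0 = 0, m_1 = 3/10, m_2 = -27/10, m_3 = 0.
On [2, 4], s(x) = 2 + 27/10·(x - 2) + 3/20·(x - 2)² - 1/4·(x - 2)³.
With (x - 2) = 4/3: s(10/3) = 712/135.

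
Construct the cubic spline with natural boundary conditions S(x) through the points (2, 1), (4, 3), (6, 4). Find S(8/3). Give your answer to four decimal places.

Let M_i = S''(x_i). Step sizes h_i = 2, 2; slopes of the chords Δ_i = (y_(i+1) - y_i)/h_i = 1, 1/2.
  2·M_0 + 8·M_1 + 2·M_2 = 6(Δ_1 - Δ_0) = -3
Natural end conditions: M_0 = M_2 = 0.
Solving the tridiagonal system: M_0 = 0, M_1 = -3/8, M_2 = 0.
On [2, 4], S(x) = 1 + 9/8·(x - 2) + 0·(x - 2)² - 1/32·(x - 2)³.
With (x - 2) = 2/3: S(8/3) = 47/27.

1.7407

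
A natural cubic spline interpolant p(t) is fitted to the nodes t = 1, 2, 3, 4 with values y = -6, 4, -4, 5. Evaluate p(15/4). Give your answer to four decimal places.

1.4063

Write σ_i for p''(x_i). With h_i = 1, 1, 1 and divided differences Δ_i = 10, -8, 9, the continuity of p' gives the tridiagonal system
  1·σ_0 + 4·σ_1 + 1·σ_2 = 6(Δ_1 - Δ_0) = -108
  1·σ_1 + 4·σ_2 + 1·σ_3 = 6(Δ_2 - Δ_1) = 102
Natural end conditions: σ_0 = σ_3 = 0.
Hence σ_0 = 0, σ_1 = -178/5, σ_2 = 172/5, σ_3 = 0.
On [3, 4], p(t) = -4 - 37/15·(t - 3) + 86/5·(t - 3)² - 86/15·(t - 3)³.
With (t - 3) = 3/4: p(15/4) = 45/32.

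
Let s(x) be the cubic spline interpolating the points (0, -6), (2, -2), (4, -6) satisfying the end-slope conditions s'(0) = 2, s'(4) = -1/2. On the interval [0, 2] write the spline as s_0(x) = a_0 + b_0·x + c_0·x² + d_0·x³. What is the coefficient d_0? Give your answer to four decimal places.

With M_i denoting the second derivative at x_i, h_i = 2, 2, and Δ_i = (y_(i+1) − y_i)/h_i = 2, -2:
  2·M_0 + 8·M_1 + 2·M_2 = 6(Δ_1 - Δ_0) = -24
Clamped end conditions give two more equations: 2h_0·M_0 + h_0·M_1 = 6(Δ_0 - s'(0)) = 0 and h_1·M_1 + 2h_1·M_2 = 6(s'(4) - Δ_1) = 9.
Hence M_0 = 19/8, M_1 = -19/4, M_2 = 37/8.
On [0, 2], with s_0(x) = a_0 + b_0·x + c_0·x² + d_0·x³: c_0 = M_0/2 = 19/16, d_0 = (M_1 - M_0)/(6h_0) = -19/32, b_0 = Δ_0 - h_0(2M_0 + M_1)/6 = 2.

-0.5938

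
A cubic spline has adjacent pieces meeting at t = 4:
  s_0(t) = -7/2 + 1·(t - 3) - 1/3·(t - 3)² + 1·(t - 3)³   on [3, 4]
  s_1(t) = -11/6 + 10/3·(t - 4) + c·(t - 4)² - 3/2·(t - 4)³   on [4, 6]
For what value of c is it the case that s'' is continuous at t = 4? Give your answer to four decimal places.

2.6667

s_0''(t) = -2/3 + 6·(t - 3), so s_0''(4) = 16/3. On the right, s_1''(4) = 2c, so c = 8/3.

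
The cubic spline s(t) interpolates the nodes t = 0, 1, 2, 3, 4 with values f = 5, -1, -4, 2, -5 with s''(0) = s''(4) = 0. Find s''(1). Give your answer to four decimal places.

-0.4286

Write m_i for s''(x_i). With h_i = 1, 1, 1, 1 and divided differences Δ_i = -6, -3, 6, -7, the continuity of s' gives the tridiagonal system
  1·m_0 + 4·m_1 + 1·m_2 = 6(Δ_1 - Δ_0) = 18
  1·m_1 + 4·m_2 + 1·m_3 = 6(Δ_2 - Δ_1) = 54
  1·m_2 + 4·m_3 + 1·m_4 = 6(Δ_3 - Δ_2) = -78
Natural end conditions: m_0 = m_4 = 0.
Solving the tridiagonal system: m_0 = 0, m_1 = -3/7, m_2 = 138/7, m_3 = -171/7, m_4 = 0.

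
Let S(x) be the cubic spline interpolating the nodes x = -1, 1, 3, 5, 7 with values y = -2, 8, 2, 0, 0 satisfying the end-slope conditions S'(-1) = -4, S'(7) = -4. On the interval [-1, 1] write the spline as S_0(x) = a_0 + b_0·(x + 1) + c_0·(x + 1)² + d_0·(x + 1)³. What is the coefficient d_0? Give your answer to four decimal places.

With M_i denoting the second derivative at x_i, h_i = 2, 2, 2, 2, and Δ_i = (y_(i+1) − y_i)/h_i = 5, -3, -1, 0:
  2·M_0 + 8·M_1 + 2·M_2 = 6(Δ_1 - Δ_0) = -48
  2·M_1 + 8·M_2 + 2·M_3 = 6(Δ_2 - Δ_1) = 12
  2·M_2 + 8·M_3 + 2·M_4 = 6(Δ_3 - Δ_2) = 6
Clamped end conditions give two more equations: 2h_0·M_0 + h_0·M_1 = 6(Δ_0 - S'(-1)) = 54 and h_3·M_3 + 2h_3·M_4 = 6(S'(7) - Δ_3) = -24.
Hence M_0 = 1089/56, M_1 = -333/28, M_2 = 33/8, M_3 = 39/28, M_4 = -375/56.
On [-1, 1], with S_0(x) = a_0 + b_0·(x + 1) + c_0·(x + 1)² + d_0·(x + 1)³: c_0 = M_0/2 = 1089/112, d_0 = (M_1 - M_0)/(6h_0) = -585/224, b_0 = Δ_0 - h_0(2M_0 + M_1)/6 = -4.

-2.6116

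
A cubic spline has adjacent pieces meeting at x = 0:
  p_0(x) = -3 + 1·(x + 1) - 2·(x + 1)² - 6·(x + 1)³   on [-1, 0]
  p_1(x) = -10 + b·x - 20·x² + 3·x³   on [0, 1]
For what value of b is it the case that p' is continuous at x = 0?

-21

p_0'(x) = 1 - 4·(x + 1) - 18·(x + 1)², so p_0'(0) = -21. On the right, p_1'(0) = b, so b = -21.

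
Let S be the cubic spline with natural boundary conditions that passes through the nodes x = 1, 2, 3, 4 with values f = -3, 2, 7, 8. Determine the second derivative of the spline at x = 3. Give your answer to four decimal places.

With σ_i denoting the second derivative at x_i, h_i = 1, 1, 1, and Δ_i = (y_(i+1) − y_i)/h_i = 5, 5, 1:
  1·σ_0 + 4·σ_1 + 1·σ_2 = 6(Δ_1 - Δ_0) = 0
  1·σ_1 + 4·σ_2 + 1·σ_3 = 6(Δ_2 - Δ_1) = -24
Natural end conditions: σ_0 = σ_3 = 0.
Solving the tridiagonal system: σ_0 = 0, σ_1 = 8/5, σ_2 = -32/5, σ_3 = 0.

-6.4000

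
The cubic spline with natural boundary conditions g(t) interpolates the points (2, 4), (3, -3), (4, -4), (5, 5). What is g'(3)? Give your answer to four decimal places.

-5.1333

With M_i denoting the second derivative at x_i, h_i = 1, 1, 1, and Δ_i = (y_(i+1) − y_i)/h_i = -7, -1, 9:
  1·M_0 + 4·M_1 + 1·M_2 = 6(Δ_1 - Δ_0) = 36
  1·M_1 + 4·M_2 + 1·M_3 = 6(Δ_2 - Δ_1) = 60
Natural end conditions: M_0 = M_3 = 0.
Hence M_0 = 0, M_1 = 28/5, M_2 = 68/5, M_3 = 0.
On [3, 4], g'(t) = b_1 + 2c_1·(t - 3) + 3d_1·(t - 3)² with b_1 = Δ_1 - h_1(2M_1 + M_2)/6 = -77/15, c_1 = M_1/2 = 14/5, d_1 = (M_2 - M_1)/(6h_1) = 4/3. So g'(3) = -77/15.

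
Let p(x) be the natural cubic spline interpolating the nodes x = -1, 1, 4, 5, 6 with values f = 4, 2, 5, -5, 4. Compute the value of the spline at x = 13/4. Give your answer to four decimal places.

9.3664

Write m_i for p''(x_i). With h_i = 2, 3, 1, 1 and divided differences Δ_i = -1, 1, -10, 9, the continuity of p' gives the tridiagonal system
  2·m_0 + 10·m_1 + 3·m_2 = 6(Δ_1 - Δ_0) = 12
  3·m_1 + 8·m_2 + 1·m_3 = 6(Δ_2 - Δ_1) = -66
  1·m_2 + 4·m_3 + 1·m_4 = 6(Δ_3 - Δ_2) = 114
Natural end conditions: m_0 = m_4 = 0.
Solving the tridiagonal system: m_0 = 0, m_1 = 753/137, m_2 = -1962/137, m_3 = 4395/137, m_4 = 0.
On [1, 4], p(x) = 2 + 365/137·(x - 1) + 753/274·(x - 1)² - 905/822·(x - 1)³.
With (x - 1) = 9/4: p(13/4) = 164249/17536.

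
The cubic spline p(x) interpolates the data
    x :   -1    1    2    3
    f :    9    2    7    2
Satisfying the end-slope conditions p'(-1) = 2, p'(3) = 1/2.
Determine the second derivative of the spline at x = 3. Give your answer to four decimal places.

30.1364

Write σ_i for p''(x_i). With h_i = 2, 1, 1 and divided differences Δ_i = -7/2, 5, -5, the continuity of p' gives the tridiagonal system
  2·σ_0 + 6·σ_1 + 1·σ_2 = 6(Δ_1 - Δ_0) = 51
  1·σ_1 + 4·σ_2 + 1·σ_3 = 6(Δ_2 - Δ_1) = -60
Clamped end conditions give two more equations: 2h_0·σ_0 + h_0·σ_1 = 6(Δ_0 - p'(-1)) = -33 and h_2·σ_2 + 2h_2·σ_3 = 6(p'(3) - Δ_2) = 33.
Forward elimination and back-substitution give σ_0 = -195/11, σ_1 = 417/22, σ_2 = -300/11, σ_3 = 663/22.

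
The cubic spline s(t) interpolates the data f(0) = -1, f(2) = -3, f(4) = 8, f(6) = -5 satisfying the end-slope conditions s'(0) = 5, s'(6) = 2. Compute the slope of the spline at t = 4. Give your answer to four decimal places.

Put σ_i = s'' at the i-th knot. Here h = (2, 2, 2) and Δ = (-1, 11/2, -13/2), so the interior equations h_(i-1)·σ_(i-1) + 2(h_(i-1)+h_i)·σ_i + h_i·σ_(i+1) = 6(Δ_i − Δ_(i-1)) read
  2·σ_0 + 8·σ_1 + 2·σ_2 = 6(Δ_1 - Δ_0) = 39
  2·σ_1 + 8·σ_2 + 2·σ_3 = 6(Δ_2 - Δ_1) = -72
Clamped end conditions give two more equations: 2h_0·σ_0 + h_0·σ_1 = 6(Δ_0 - s'(0)) = -36 and h_2·σ_2 + 2h_2·σ_3 = 6(s'(6) - Δ_2) = 51.
Solving the tridiagonal system: σ_0 = -78/5, σ_1 = 66/5, σ_2 = -177/10, σ_3 = 108/5.
On [4, 6], s'(t) = b_2 + 2c_2·(t - 4) + 3d_2·(t - 4)² with b_2 = Δ_2 - h_2(2σ_2 + σ_3)/6 = -19/10, c_2 = σ_2/2 = -177/20, d_2 = (σ_3 - σ_2)/(6h_2) = 131/40. So s'(4) = -19/10.

-1.9000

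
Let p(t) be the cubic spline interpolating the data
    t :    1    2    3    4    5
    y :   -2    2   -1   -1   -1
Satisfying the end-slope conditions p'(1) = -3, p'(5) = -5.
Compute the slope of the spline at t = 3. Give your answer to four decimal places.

With M_i denoting the second derivative at x_i, h_i = 1, 1, 1, 1, and Δ_i = (y_(i+1) − y_i)/h_i = 4, -3, 0, 0:
  1·M_0 + 4·M_1 + 1·M_2 = 6(Δ_1 - Δ_0) = -42
  1·M_1 + 4·M_2 + 1·M_3 = 6(Δ_2 - Δ_1) = 18
  1·M_2 + 4·M_3 + 1·M_4 = 6(Δ_3 - Δ_2) = 0
Clamped end conditions give two more equations: 2h_0·M_0 + h_0·M_1 = 6(Δ_0 - p'(1)) = 42 and h_3·M_3 + 2h_3·M_4 = 6(p'(5) - Δ_3) = -30.
Solving: M_0 = 877/28, M_1 = -289/14, M_2 = 37/4, M_3 = 23/14, M_4 = -443/28.
On [3, 4], p'(t) = b_2 + 2c_2·(t - 3) + 3d_2·(t - 3)² with b_2 = Δ_2 - h_2(2M_2 + M_3)/6 = -47/14, c_2 = M_2/2 = 37/8, d_2 = (M_3 - M_2)/(6h_2) = -71/56. So p'(3) = -47/14.

-3.3571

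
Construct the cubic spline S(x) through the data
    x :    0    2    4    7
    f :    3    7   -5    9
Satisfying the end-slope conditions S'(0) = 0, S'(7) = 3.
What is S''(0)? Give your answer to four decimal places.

8.3784

Let M_i = S''(x_i). Step sizes h_i = 2, 2, 3; slopes of the chords Δ_i = (y_(i+1) - y_i)/h_i = 2, -6, 14/3.
  2·M_0 + 8·M_1 + 2·M_2 = 6(Δ_1 - Δ_0) = -48
  2·M_1 + 10·M_2 + 3·M_3 = 6(Δ_2 - Δ_1) = 64
Clamped end conditions give two more equations: 2h_0·M_0 + h_0·M_1 = 6(Δ_0 - S'(0)) = 12 and h_2·M_2 + 2h_2·M_3 = 6(S'(7) - Δ_2) = -10.
Forward elimination and back-substitution give M_0 = 310/37, M_1 = -398/37, M_2 = 394/37, M_3 = -776/111.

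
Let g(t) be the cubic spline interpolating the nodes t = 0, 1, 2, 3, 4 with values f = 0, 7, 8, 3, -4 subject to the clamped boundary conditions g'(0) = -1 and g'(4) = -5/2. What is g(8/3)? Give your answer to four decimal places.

Put M_i = g'' at the i-th knot. Here h = (1, 1, 1, 1) and Δ = (7, 1, -5, -7), so the interior equations h_(i-1)·M_(i-1) + 2(h_(i-1)+h_i)·M_i + h_i·M_(i+1) = 6(Δ_i − Δ_(i-1)) read
  1·M_0 + 4·M_1 + 1·M_2 = 6(Δ_1 - Δ_0) = -36
  1·M_1 + 4·M_2 + 1·M_3 = 6(Δ_2 - Δ_1) = -36
  1·M_2 + 4·M_3 + 1·M_4 = 6(Δ_3 - Δ_2) = -12
Clamped end conditions give two more equations: 2h_0·M_0 + h_0·M_1 = 6(Δ_0 - g'(0)) = 48 and h_3·M_3 + 2h_3·M_4 = 6(g'(4) - Δ_3) = 27.
Solving the tridiagonal system: M_0 = 1797/56, M_1 = -453/28, M_2 = -27/8, M_3 = -177/28, M_4 = 933/56.
On [2, 3], g(t) = 8 - 79/28·(t - 2) - 27/16·(t - 2)² - 55/112·(t - 2)³.
With (t - 2) = 2/3: g(8/3) = 3949/756.

5.2235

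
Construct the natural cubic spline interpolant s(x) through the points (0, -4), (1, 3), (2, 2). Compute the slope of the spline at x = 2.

With m_i denoting the second derivative at x_i, h_i = 1, 1, and Δ_i = (y_(i+1) − y_i)/h_i = 7, -1:
  1·m_0 + 4·m_1 + 1·m_2 = 6(Δ_1 - Δ_0) = -48
Natural end conditions: m_0 = m_2 = 0.
Solving the tridiagonal system: m_0 = 0, m_1 = -12, m_2 = 0.
On [1, 2], s'(x) = b_1 + 2c_1·(x - 1) + 3d_1·(x - 1)² with b_1 = Δ_1 - h_1(2m_1 + m_2)/6 = 3, c_1 = m_1/2 = -6, d_1 = (m_2 - m_1)/(6h_1) = 2. So s'(2) = -3.

-3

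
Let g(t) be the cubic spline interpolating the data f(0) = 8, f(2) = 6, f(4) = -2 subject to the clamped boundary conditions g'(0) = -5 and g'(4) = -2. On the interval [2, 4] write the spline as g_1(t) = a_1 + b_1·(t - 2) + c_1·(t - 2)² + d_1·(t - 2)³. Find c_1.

-3

Put M_i = g'' at the i-th knot. Here h = (2, 2) and Δ = (-1, -4), so the interior equations h_(i-1)·M_(i-1) + 2(h_(i-1)+h_i)·M_i + h_i·M_(i+1) = 6(Δ_i − Δ_(i-1)) read
  2·M_0 + 8·M_1 + 2·M_2 = 6(Δ_1 - Δ_0) = -18
Clamped end conditions give two more equations: 2h_0·M_0 + h_0·M_1 = 6(Δ_0 - g'(0)) = 24 and h_1·M_1 + 2h_1·M_2 = 6(g'(4) - Δ_1) = 12.
Solving: M_0 = 9, M_1 = -6, M_2 = 6.
On [2, 4], with g_1(t) = a_1 + b_1·(t - 2) + c_1·(t - 2)² + d_1·(t - 2)³: c_1 = M_1/2 = -3, d_1 = (M_2 - M_1)/(6h_1) = 1, b_1 = Δ_1 - h_1(2M_1 + M_2)/6 = -2.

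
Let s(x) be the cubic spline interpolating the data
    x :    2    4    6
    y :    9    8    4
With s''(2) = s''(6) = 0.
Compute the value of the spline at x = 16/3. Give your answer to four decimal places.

5.5556

Let σ_i = s''(x_i). Step sizes h_i = 2, 2; slopes of the chords Δ_i = (y_(i+1) - y_i)/h_i = -1/2, -2.
  2·σ_0 + 8·σ_1 + 2·σ_2 = 6(Δ_1 - Δ_0) = -9
Natural end conditions: σ_0 = σ_2 = 0.
Solving: σ_0 = 0, σ_1 = -9/8, σ_2 = 0.
On [4, 6], s(x) = 8 - 5/4·(x - 4) - 9/16·(x - 4)² + 3/32·(x - 4)³.
With (x - 4) = 4/3: s(16/3) = 50/9.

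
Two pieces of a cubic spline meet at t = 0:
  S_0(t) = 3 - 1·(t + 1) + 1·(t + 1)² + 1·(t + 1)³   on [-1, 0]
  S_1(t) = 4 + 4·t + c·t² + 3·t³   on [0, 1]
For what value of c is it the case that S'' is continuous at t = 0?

4

S_0''(t) = 2 + 6·(t + 1), so S_0''(0) = 8. On the right, S_1''(0) = 2c, so c = 4.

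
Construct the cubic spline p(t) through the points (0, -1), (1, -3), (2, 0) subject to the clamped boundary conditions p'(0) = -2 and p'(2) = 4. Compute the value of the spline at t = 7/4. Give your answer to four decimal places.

-1.0195

With m_i denoting the second derivative at x_i, h_i = 1, 1, and Δ_i = (y_(i+1) − y_i)/h_i = -2, 3:
  1·m_0 + 4·m_1 + 1·m_2 = 6(Δ_1 - Δ_0) = 30
Clamped end conditions give two more equations: 2h_0·m_0 + h_0·m_1 = 6(Δ_0 - p'(0)) = 0 and h_1·m_1 + 2h_1·m_2 = 6(p'(2) - Δ_1) = 6.
Solving the tridiagonal system: m_0 = -9/2, m_1 = 9, m_2 = -3/2.
On [1, 2], p(t) = -3 + 1/4·(t - 1) + 9/2·(t - 1)² - 7/4·(t - 1)³.
With (t - 1) = 3/4: p(7/4) = -261/256.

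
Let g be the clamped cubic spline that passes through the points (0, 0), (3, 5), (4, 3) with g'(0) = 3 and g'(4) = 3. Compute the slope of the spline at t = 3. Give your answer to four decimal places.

Write M_i for g''(x_i). With h_i = 3, 1 and divided differences Δ_i = 5/3, -2, the continuity of g' gives the tridiagonal system
  3·M_0 + 8·M_1 + 1·M_2 = 6(Δ_1 - Δ_0) = -22
Clamped end conditions give two more equations: 2h_0·M_0 + h_0·M_1 = 6(Δ_0 - g'(0)) = -8 and h_1·M_1 + 2h_1·M_2 = 6(g'(4) - Δ_1) = 30.
Hence M_0 = 17/12, M_1 = -11/2, M_2 = 71/4.
On [3, 4], g'(t) = b_1 + 2c_1·(t - 3) + 3d_1·(t - 3)² with b_1 = Δ_1 - h_1(2M_1 + M_2)/6 = -25/8, c_1 = M_1/2 = -11/4, d_1 = (M_2 - M_1)/(6h_1) = 31/8. So g'(3) = -25/8.

-3.1250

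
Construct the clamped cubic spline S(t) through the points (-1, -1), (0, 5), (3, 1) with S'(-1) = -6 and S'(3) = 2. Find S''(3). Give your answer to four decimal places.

Write σ_i for S''(x_i). With h_i = 1, 3 and divided differences Δ_i = 6, -4/3, the continuity of S' gives the tridiagonal system
  1·σ_0 + 8·σ_1 + 3·σ_2 = 6(Δ_1 - Δ_0) = -44
Clamped end conditions give two more equations: 2h_0·σ_0 + h_0·σ_1 = 6(Δ_0 - S'(-1)) = 72 and h_1·σ_1 + 2h_1·σ_2 = 6(S'(3) - Δ_1) = 20.
Solving: σ_0 = 87/2, σ_1 = -15, σ_2 = 65/6.

10.8333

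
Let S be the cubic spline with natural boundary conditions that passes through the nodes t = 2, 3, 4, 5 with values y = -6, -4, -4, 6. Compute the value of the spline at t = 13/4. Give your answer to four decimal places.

-4.2625

Put M_i = S'' at the i-th knot. Here h = (1, 1, 1) and Δ = (2, 0, 10), so the interior equations h_(i-1)·M_(i-1) + 2(h_(i-1)+h_i)·M_i + h_i·M_(i+1) = 6(Δ_i − Δ_(i-1)) read
  1·M_0 + 4·M_1 + 1·M_2 = 6(Δ_1 - Δ_0) = -12
  1·M_1 + 4·M_2 + 1·M_3 = 6(Δ_2 - Δ_1) = 60
Natural end conditions: M_0 = M_3 = 0.
Hence M_0 = 0, M_1 = -36/5, M_2 = 84/5, M_3 = 0.
On [3, 4], S(t) = -4 - 2/5·(t - 3) - 18/5·(t - 3)² + 4·(t - 3)³.
With (t - 3) = 1/4: S(13/4) = -341/80.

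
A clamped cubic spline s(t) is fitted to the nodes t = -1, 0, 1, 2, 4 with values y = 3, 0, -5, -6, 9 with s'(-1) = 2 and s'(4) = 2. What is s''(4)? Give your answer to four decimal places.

Put σ_i = s'' at the i-th knot. Here h = (1, 1, 1, 2) and Δ = (-3, -5, -1, 15/2), so the interior equations h_(i-1)·σ_(i-1) + 2(h_(i-1)+h_i)·σ_i + h_i·σ_(i+1) = 6(Δ_i − Δ_(i-1)) read
  1·σ_0 + 4·σ_1 + 1·σ_2 = 6(Δ_1 - Δ_0) = -12
  1·σ_1 + 4·σ_2 + 1·σ_3 = 6(Δ_2 - Δ_1) = 24
  1·σ_2 + 6·σ_3 + 2·σ_4 = 6(Δ_3 - Δ_2) = 51
Clamped end conditions give two more equations: 2h_0·σ_0 + h_0·σ_1 = 6(Δ_0 - s'(-1)) = -30 and h_3·σ_3 + 2h_3·σ_4 = 6(s'(4) - Δ_3) = -33.
Solving: σ_0 = -1233/82, σ_1 = 3/41, σ_2 = 225/82, σ_3 = 531/41, σ_4 = -2415/164.

-14.7256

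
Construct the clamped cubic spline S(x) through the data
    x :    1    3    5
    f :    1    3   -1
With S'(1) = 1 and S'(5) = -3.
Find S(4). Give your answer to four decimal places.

1.6875

Put σ_i = S'' at the i-th knot. Here h = (2, 2) and Δ = (1, -2), so the interior equations h_(i-1)·σ_(i-1) + 2(h_(i-1)+h_i)·σ_i + h_i·σ_(i+1) = 6(Δ_i − Δ_(i-1)) read
  2·σ_0 + 8·σ_1 + 2·σ_2 = 6(Δ_1 - Δ_0) = -18
Clamped end conditions give two more equations: 2h_0·σ_0 + h_0·σ_1 = 6(Δ_0 - S'(1)) = 0 and h_1·σ_1 + 2h_1·σ_2 = 6(S'(5) - Δ_1) = -6.
Hence σ_0 = 5/4, σ_1 = -5/2, σ_2 = -1/4.
On [3, 5], S(x) = 3 - 1/4·(x - 3) - 5/4·(x - 3)² + 3/16·(x - 3)³.
With (x - 3) = 1: S(4) = 27/16.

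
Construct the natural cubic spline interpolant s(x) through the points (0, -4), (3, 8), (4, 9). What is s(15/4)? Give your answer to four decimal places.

8.8379

Write σ_i for s''(x_i). With h_i = 3, 1 and divided differences Δ_i = 4, 1, the continuity of s' gives the tridiagonal system
  3·σ_0 + 8·σ_1 + 1·σ_2 = 6(Δ_1 - Δ_0) = -18
Natural end conditions: σ_0 = σ_2 = 0.
Solving: σ_0 = 0, σ_1 = -9/4, σ_2 = 0.
On [3, 4], s(x) = 8 + 7/4·(x - 3) - 9/8·(x - 3)² + 3/8·(x - 3)³.
With (x - 3) = 3/4: s(15/4) = 4525/512.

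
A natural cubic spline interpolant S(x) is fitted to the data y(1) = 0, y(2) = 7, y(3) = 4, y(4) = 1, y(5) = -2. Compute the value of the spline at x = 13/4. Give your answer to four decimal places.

With σ_i denoting the second derivative at x_i, h_i = 1, 1, 1, 1, and Δ_i = (y_(i+1) − y_i)/h_i = 7, -3, -3, -3:
  1·σ_0 + 4·σ_1 + 1·σ_2 = 6(Δ_1 - Δ_0) = -60
  1·σ_1 + 4·σ_2 + 1·σ_3 = 6(Δ_2 - Δ_1) = 0
  1·σ_2 + 4·σ_3 + 1·σ_4 = 6(Δ_3 - Δ_2) = 0
Natural end conditions: σ_0 = σ_4 = 0.
Forward elimination and back-substitution give σ_0 = 0, σ_1 = -225/14, σ_2 = 30/7, σ_3 = -15/14, σ_4 = 0.
On [3, 4], S(x) = 4 - 17/4·(x - 3) + 15/7·(x - 3)² - 25/28·(x - 3)³.
With (x - 3) = 1/4: S(13/4) = 5479/1792.

3.0575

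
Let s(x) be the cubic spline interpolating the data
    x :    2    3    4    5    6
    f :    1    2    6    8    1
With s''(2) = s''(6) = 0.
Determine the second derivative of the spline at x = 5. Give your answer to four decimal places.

-13.2857

Let σ_i = s''(x_i). Step sizes h_i = 1, 1, 1, 1; slopes of the chords Δ_i = (y_(i+1) - y_i)/h_i = 1, 4, 2, -7.
  1·σ_0 + 4·σ_1 + 1·σ_2 = 6(Δ_1 - Δ_0) = 18
  1·σ_1 + 4·σ_2 + 1·σ_3 = 6(Δ_2 - Δ_1) = -12
  1·σ_2 + 4·σ_3 + 1·σ_4 = 6(Δ_3 - Δ_2) = -54
Natural end conditions: σ_0 = σ_4 = 0.
Forward elimination and back-substitution give σ_0 = 0, σ_1 = 33/7, σ_2 = -6/7, σ_3 = -93/7, σ_4 = 0.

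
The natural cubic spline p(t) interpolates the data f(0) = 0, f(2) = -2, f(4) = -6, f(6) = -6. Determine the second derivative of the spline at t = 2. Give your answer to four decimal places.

With σ_i denoting the second derivative at x_i, h_i = 2, 2, 2, and Δ_i = (y_(i+1) − y_i)/h_i = -1, -2, 0:
  2·σ_0 + 8·σ_1 + 2·σ_2 = 6(Δ_1 - Δ_0) = -6
  2·σ_1 + 8·σ_2 + 2·σ_3 = 6(Δ_2 - Δ_1) = 12
Natural end conditions: σ_0 = σ_3 = 0.
Solving: σ_0 = 0, σ_1 = -6/5, σ_2 = 9/5, σ_3 = 0.

-1.2000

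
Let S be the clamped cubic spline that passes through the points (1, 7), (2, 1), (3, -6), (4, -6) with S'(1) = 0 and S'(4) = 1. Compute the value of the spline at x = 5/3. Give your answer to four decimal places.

3.8790

Let σ_i = S''(x_i). Step sizes h_i = 1, 1, 1; slopes of the chords Δ_i = (y_(i+1) - y_i)/h_i = -6, -7, 0.
  1·σ_0 + 4·σ_1 + 1·σ_2 = 6(Δ_1 - Δ_0) = -6
  1·σ_1 + 4·σ_2 + 1·σ_3 = 6(Δ_2 - Δ_1) = 42
Clamped end conditions give two more equations: 2h_0·σ_0 + h_0·σ_1 = 6(Δ_0 - S'(1)) = -36 and h_2·σ_2 + 2h_2·σ_3 = 6(S'(4) - Δ_2) = 6.
Hence σ_0 = -272/15, σ_1 = 4/15, σ_2 = 166/15, σ_3 = -38/15.
On [1, 2], S(x) = 7 + 0·(x - 1) - 136/15·(x - 1)² + 46/15·(x - 1)³.
With (x - 1) = 2/3: S(5/3) = 1571/405.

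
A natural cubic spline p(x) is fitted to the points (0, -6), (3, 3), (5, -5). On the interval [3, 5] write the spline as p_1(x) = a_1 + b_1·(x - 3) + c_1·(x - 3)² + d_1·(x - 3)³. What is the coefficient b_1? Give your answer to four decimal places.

Write m_i for p''(x_i). With h_i = 3, 2 and divided differences Δ_i = 3, -4, the continuity of p' gives the tridiagonal system
  3·m_0 + 10·m_1 + 2·m_2 = 6(Δ_1 - Δ_0) = -42
Natural end conditions: m_0 = m_2 = 0.
Solving: m_0 = 0, m_1 = -21/5, m_2 = 0.
On [3, 5], with p_1(x) = a_1 + b_1·(x - 3) + c_1·(x - 3)² + d_1·(x - 3)³: c_1 = m_1/2 = -21/10, d_1 = (m_2 - m_1)/(6h_1) = 7/20, b_1 = Δ_1 - h_1(2m_1 + m_2)/6 = -6/5.

-1.2000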